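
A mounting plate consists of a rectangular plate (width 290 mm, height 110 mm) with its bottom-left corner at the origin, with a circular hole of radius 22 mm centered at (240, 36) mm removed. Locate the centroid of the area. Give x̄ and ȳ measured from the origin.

Part | A | x̄ᵢ | ȳᵢ | A·x̄ᵢ | A·ȳᵢ
plate | 31900.00 | 145.00 | 55.00 | 4625500.00 | 1754500.00
hole | -1520.53 | 240.00 | 36.00 | -364927.40 | -54739.11
Σ | 30379.47 |  |  | 4260572.60 | 1699760.89
x̄ = 4260572.60 / 30379.47 = 140.25 mm
ȳ = 1699760.89 / 30379.47 = 55.95 mm

x̄ = 140.25 mm, ȳ = 55.95 mm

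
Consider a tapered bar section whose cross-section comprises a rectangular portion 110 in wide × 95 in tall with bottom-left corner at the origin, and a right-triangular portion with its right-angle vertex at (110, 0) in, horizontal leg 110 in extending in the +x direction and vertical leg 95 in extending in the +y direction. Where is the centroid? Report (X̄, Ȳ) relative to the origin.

X̄ = 85.56 in, Ȳ = 42.22 in

rectangular portion: A = 110 × 95 = 10450.00, centroid at (55.00, 47.50).
triangular portion: A = ½·110·95 = 5225.00, centroid at (146.67, 31.67).
ΣA = 15675.00 in², ΣAX̄ = 1341083.33 in³, ΣAȲ = 661833.33 in³.
X̄ = 1341083.33/15675.00 = 85.56 in; Ȳ = 661833.33/15675.00 = 42.22 in.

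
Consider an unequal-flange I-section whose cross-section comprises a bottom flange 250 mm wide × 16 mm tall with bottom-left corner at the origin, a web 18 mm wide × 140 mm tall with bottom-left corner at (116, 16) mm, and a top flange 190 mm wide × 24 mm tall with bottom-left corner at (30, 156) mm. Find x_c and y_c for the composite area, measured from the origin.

bottom flange: A = 250 × 16 = 4000.00, centroid at (125.00, 8.00).
web: A = 18 × 140 = 2520.00, centroid at (125.00, 86.00).
top flange: A = 190 × 24 = 4560.00, centroid at (125.00, 168.00).
ΣA = 11080.00 mm², ΣAx_c = 1385000.00 mm³, ΣAy_c = 1014800.00 mm³.
x_c = 1385000.00/11080.00 = 125.00 mm; y_c = 1014800.00/11080.00 = 91.59 mm.

x_c = 125.00 mm, y_c = 91.59 mm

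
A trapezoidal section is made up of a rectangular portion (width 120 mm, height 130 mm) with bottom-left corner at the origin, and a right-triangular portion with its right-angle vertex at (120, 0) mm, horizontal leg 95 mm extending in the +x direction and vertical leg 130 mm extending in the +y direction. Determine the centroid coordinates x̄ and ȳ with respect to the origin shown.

x̄ = 86.00 mm, ȳ = 58.86 mm

rectangular portion: A = 120 × 130 = 15600.00, centroid at (60.00, 65.00).
triangular portion: A = ½·95·130 = 6175.00, centroid at (151.67, 43.33).
ΣA = 21775.00 mm², ΣAx̄ = 1872541.67 mm³, ΣAȳ = 1281583.33 mm³.
x̄ = 1872541.67/21775.00 = 86.00 mm; ȳ = 1281583.33/21775.00 = 58.86 mm.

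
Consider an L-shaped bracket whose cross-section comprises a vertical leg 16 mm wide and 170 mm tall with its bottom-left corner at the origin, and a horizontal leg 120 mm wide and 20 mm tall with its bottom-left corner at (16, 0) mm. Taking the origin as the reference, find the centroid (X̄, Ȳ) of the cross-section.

X̄ = 39.88 mm, Ȳ = 49.84 mm

vertical leg: A = 16 × 170 = 2720.00, centroid at (8.00, 85.00).
horizontal leg: A = 120 × 20 = 2400.00, centroid at (76.00, 10.00).
ΣA = 5120.00 mm²
ΣAX̄ = (2720.00)(8.00) + (2400.00)(76.00) = 204160.00 mm³
ΣAȲ = (2720.00)(85.00) + (2400.00)(10.00) = 255200.00 mm³
X̄ = 204160.00 / 5120.00 = 39.88 mm
Ȳ = 255200.00 / 5120.00 = 49.84 mm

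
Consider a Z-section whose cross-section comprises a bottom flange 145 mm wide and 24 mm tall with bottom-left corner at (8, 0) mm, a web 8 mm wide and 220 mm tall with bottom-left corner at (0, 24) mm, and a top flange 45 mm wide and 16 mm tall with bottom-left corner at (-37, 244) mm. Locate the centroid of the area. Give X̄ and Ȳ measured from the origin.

bottom flange: A = 145 × 24 = 3480.00, centroid at (80.50, 12.00).
web: A = 8 × 220 = 1760.00, centroid at (4.00, 134.00).
top flange: A = 45 × 16 = 720.00, centroid at (-14.50, 252.00).
ΣA = 5960.00 mm²
ΣAX̄ = (3480.00)(80.50) + (1760.00)(4.00) + (720.00)(-14.50) = 276740.00 mm³
ΣAȲ = (3480.00)(12.00) + (1760.00)(134.00) + (720.00)(252.00) = 459040.00 mm³
X̄ = 276740.00 / 5960.00 = 46.43 mm
Ȳ = 459040.00 / 5960.00 = 77.02 mm

X̄ = 46.43 mm, Ȳ = 77.02 mm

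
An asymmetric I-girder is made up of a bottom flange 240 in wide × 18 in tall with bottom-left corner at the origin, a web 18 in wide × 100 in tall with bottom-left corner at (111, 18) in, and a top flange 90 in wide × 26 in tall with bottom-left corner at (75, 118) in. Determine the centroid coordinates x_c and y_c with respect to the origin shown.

Part | A | x̄ᵢ | ȳᵢ | A·x̄ᵢ | A·ȳᵢ
bottom flange | 4320.00 | 120.00 | 9.00 | 518400.00 | 38880.00
web | 1800.00 | 120.00 | 68.00 | 216000.00 | 122400.00
top flange | 2340.00 | 120.00 | 131.00 | 280800.00 | 306540.00
Σ | 8460.00 |  |  | 1015200.00 | 467820.00
x_c = 1015200.00 / 8460.00 = 120.00 in
y_c = 467820.00 / 8460.00 = 55.30 in

x_c = 120.00 in, y_c = 55.30 in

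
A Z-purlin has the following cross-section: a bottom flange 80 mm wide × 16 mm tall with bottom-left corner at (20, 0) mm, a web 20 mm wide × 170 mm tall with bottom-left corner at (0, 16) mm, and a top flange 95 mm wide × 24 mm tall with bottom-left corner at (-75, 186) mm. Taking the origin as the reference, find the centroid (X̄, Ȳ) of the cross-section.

Part | A | x̄ᵢ | ȳᵢ | A·x̄ᵢ | A·ȳᵢ
bottom flange | 1280.00 | 60.00 | 8.00 | 76800.00 | 10240.00
web | 3400.00 | 10.00 | 101.00 | 34000.00 | 343400.00
top flange | 2280.00 | -27.50 | 198.00 | -62700.00 | 451440.00
Σ | 6960.00 |  |  | 48100.00 | 805080.00
X̄ = 48100.00 / 6960.00 = 6.91 mm
Ȳ = 805080.00 / 6960.00 = 115.67 mm

X̄ = 6.91 mm, Ȳ = 115.67 mm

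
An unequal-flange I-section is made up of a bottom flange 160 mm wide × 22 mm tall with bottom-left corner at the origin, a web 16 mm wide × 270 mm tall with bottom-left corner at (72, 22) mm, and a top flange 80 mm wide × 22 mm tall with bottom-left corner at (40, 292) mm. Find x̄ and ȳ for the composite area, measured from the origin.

x̄ = 80.00 mm, ȳ = 130.23 mm

Part | A | x̄ᵢ | ȳᵢ | A·x̄ᵢ | A·ȳᵢ
bottom flange | 3520.00 | 80.00 | 11.00 | 281600.00 | 38720.00
web | 4320.00 | 80.00 | 157.00 | 345600.00 | 678240.00
top flange | 1760.00 | 80.00 | 303.00 | 140800.00 | 533280.00
Σ | 9600.00 |  |  | 768000.00 | 1250240.00
x̄ = 768000.00 / 9600.00 = 80.00 mm
ȳ = 1250240.00 / 9600.00 = 130.23 mm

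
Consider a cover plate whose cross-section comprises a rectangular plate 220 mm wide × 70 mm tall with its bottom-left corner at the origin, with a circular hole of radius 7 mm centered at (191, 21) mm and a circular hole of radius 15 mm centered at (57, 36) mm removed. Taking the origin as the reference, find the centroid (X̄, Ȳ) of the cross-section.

X̄ = 111.72 mm, Ȳ = 35.10 mm

plate: A = 220 × 70 = 15400.00, centroid at (110.00, 35.00).
hole 1: A = −π·7² = -153.94, centroid at (191.00, 21.00).
hole 2: A = −π·15² = -706.86, centroid at (57.00, 36.00).
ΣA = 14539.20 mm², ΣAX̄ = 1624306.91 mm³, ΣAȲ = 510320.40 mm³.
X̄ = 1624306.91/14539.20 = 111.72 mm; Ȳ = 510320.40/14539.20 = 35.10 mm.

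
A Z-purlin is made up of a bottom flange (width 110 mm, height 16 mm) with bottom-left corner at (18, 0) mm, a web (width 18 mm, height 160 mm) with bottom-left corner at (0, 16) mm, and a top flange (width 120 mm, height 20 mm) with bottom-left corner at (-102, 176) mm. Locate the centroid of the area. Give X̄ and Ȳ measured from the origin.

X̄ = 7.61 mm, Ȳ = 104.68 mm

Part | A | x̄ᵢ | ȳᵢ | A·x̄ᵢ | A·ȳᵢ
bottom flange | 1760.00 | 73.00 | 8.00 | 128480.00 | 14080.00
web | 2880.00 | 9.00 | 96.00 | 25920.00 | 276480.00
top flange | 2400.00 | -42.00 | 186.00 | -100800.00 | 446400.00
Σ | 7040.00 |  |  | 53600.00 | 736960.00
X̄ = 53600.00 / 7040.00 = 7.61 mm
Ȳ = 736960.00 / 7040.00 = 104.68 mm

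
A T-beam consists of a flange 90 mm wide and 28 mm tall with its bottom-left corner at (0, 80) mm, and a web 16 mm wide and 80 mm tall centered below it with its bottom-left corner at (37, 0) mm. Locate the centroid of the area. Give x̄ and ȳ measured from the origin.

Part | A | x̄ᵢ | ȳᵢ | A·x̄ᵢ | A·ȳᵢ
web | 1280.00 | 45.00 | 40.00 | 57600.00 | 51200.00
flange | 2520.00 | 45.00 | 94.00 | 113400.00 | 236880.00
Σ | 3800.00 |  |  | 171000.00 | 288080.00
x̄ = 171000.00 / 3800.00 = 45.00 mm
ȳ = 288080.00 / 3800.00 = 75.81 mm

x̄ = 45.00 mm, ȳ = 75.81 mm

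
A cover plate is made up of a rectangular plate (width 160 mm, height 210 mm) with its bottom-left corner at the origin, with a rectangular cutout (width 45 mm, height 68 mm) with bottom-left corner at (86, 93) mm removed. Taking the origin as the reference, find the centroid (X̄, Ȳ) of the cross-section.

Part | A | x̄ᵢ | ȳᵢ | A·x̄ᵢ | A·ȳᵢ
plate | 33600.00 | 80.00 | 105.00 | 2688000.00 | 3528000.00
hole | -3060.00 | 108.50 | 127.00 | -332010.00 | -388620.00
Σ | 30540.00 |  |  | 2355990.00 | 3139380.00
X̄ = 2355990.00 / 30540.00 = 77.14 mm
Ȳ = 3139380.00 / 30540.00 = 102.80 mm

X̄ = 77.14 mm, Ȳ = 102.80 mm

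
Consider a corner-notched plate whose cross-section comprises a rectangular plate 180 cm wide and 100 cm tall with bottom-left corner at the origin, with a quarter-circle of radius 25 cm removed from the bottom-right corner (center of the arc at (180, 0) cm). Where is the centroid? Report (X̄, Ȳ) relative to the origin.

X̄ = 87.77 cm, Ȳ = 51.10 cm

plate: A = 180 × 100 = 18000.00, centroid at (90.00, 50.00).
removed quarter-circle: A = −¼π·25² = -490.87, centroid at (169.39, 10.61).
ΣA = 17509.13 cm², ΣAX̄ = 1536851.04 cm³, ΣAȲ = 894791.67 cm³.
X̄ = 1536851.04/17509.13 = 87.77 cm; Ȳ = 894791.67/17509.13 = 51.10 cm.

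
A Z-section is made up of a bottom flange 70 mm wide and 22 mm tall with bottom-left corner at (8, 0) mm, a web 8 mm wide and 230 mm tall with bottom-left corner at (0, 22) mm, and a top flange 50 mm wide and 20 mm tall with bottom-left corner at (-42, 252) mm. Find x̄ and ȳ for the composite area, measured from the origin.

Part | A | x̄ᵢ | ȳᵢ | A·x̄ᵢ | A·ȳᵢ
bottom flange | 1540.00 | 43.00 | 11.00 | 66220.00 | 16940.00
web | 1840.00 | 4.00 | 137.00 | 7360.00 | 252080.00
top flange | 1000.00 | -17.00 | 262.00 | -17000.00 | 262000.00
Σ | 4380.00 |  |  | 56580.00 | 531020.00
x̄ = 56580.00 / 4380.00 = 12.92 mm
ȳ = 531020.00 / 4380.00 = 121.24 mm

x̄ = 12.92 mm, ȳ = 121.24 mm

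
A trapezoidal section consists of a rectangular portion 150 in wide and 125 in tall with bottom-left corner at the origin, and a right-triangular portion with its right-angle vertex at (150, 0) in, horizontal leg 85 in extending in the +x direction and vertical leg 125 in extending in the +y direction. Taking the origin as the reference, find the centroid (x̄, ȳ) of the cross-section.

rectangular portion: A = 150 × 125 = 18750.00, centroid at (75.00, 62.50).
triangular portion: A = ½·85·125 = 5312.50, centroid at (178.33, 41.67).
ΣA = 24062.50 in², ΣAx̄ = 2353645.83 in³, ΣAȳ = 1393229.17 in³.
x̄ = 2353645.83/24062.50 = 97.81 in; ȳ = 1393229.17/24062.50 = 57.90 in.

x̄ = 97.81 in, ȳ = 57.90 in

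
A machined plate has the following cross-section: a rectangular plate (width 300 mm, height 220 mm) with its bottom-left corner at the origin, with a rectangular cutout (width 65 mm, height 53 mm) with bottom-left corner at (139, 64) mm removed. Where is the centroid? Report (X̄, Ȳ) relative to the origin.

Part | A | x̄ᵢ | ȳᵢ | A·x̄ᵢ | A·ȳᵢ
plate | 66000.00 | 150.00 | 110.00 | 9900000.00 | 7260000.00
hole | -3445.00 | 171.50 | 90.50 | -590817.50 | -311772.50
Σ | 62555.00 |  |  | 9309182.50 | 6948227.50
X̄ = 9309182.50 / 62555.00 = 148.82 mm
Ȳ = 6948227.50 / 62555.00 = 111.07 mm

X̄ = 148.82 mm, Ȳ = 111.07 mm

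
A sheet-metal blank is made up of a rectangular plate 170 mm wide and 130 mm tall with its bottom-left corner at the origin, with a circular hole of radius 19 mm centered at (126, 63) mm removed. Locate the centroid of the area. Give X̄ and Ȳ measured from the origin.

X̄ = 82.78 mm, Ȳ = 65.11 mm

plate: A = 170 × 130 = 22100.00, centroid at (85.00, 65.00).
hole: A = −π·19² = -1134.11, centroid at (126.00, 63.00).
ΣA = 20965.89 mm²
ΣAX̄ = (22100.00)(85.00) + (-1134.11)(126.00) = 1735601.52 mm³
ΣAȲ = (22100.00)(65.00) + (-1134.11)(63.00) = 1365050.76 mm³
X̄ = 1735601.52 / 20965.89 = 82.78 mm
Ȳ = 1365050.76 / 20965.89 = 65.11 mm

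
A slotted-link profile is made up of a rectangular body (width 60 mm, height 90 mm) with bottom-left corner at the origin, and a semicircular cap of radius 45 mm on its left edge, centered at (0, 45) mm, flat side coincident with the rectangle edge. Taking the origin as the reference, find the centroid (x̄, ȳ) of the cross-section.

rectangular body: A = 60 × 90 = 5400.00, centroid at (30.00, 45.00).
semicircular end: A = ½π·45² = 3180.86, centroid at (-19.10, 45.00).
ΣA = 8580.86 mm²
ΣAx̄ = (5400.00)(30.00) + (3180.86)(-19.10) = 101250.00 mm³
ΣAȳ = (5400.00)(45.00) + (3180.86)(45.00) = 386138.82 mm³
x̄ = 101250.00 / 8580.86 = 11.80 mm
ȳ = 386138.82 / 8580.86 = 45.00 mm

x̄ = 11.80 mm, ȳ = 45.00 mm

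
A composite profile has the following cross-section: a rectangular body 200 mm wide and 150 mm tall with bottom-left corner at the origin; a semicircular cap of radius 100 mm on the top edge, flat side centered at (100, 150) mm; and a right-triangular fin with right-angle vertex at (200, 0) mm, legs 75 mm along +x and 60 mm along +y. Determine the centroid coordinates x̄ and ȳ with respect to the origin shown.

x̄ = 105.86 mm, ȳ = 110.89 mm

rectangular body: A = 200 × 150 = 30000.00, centroid at (100.00, 75.00).
semicircular top: A = ½π·100² = 15707.96, centroid at (100.00, 192.44).
triangular fin: A = ½·75·60 = 2250.00, centroid at (225.00, 20.00).
ΣA = 47957.96 mm²
ΣAx̄ = (30000.00)(100.00) + (15707.96)(100.00) + (2250.00)(225.00) = 5077046.33 mm³
ΣAȳ = (30000.00)(75.00) + (15707.96)(192.44) + (2250.00)(20.00) = 5317861.16 mm³
x̄ = 5077046.33 / 47957.96 = 105.86 mm
ȳ = 5317861.16 / 47957.96 = 110.89 mm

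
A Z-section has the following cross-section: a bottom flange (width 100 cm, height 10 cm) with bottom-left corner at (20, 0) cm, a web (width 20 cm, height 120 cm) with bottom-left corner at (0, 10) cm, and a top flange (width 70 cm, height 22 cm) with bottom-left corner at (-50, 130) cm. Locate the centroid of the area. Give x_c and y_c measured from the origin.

bottom flange: A = 100 × 10 = 1000.00, centroid at (70.00, 5.00).
web: A = 20 × 120 = 2400.00, centroid at (10.00, 70.00).
top flange: A = 70 × 22 = 1540.00, centroid at (-15.00, 141.00).
ΣA = 4940.00 cm²
ΣAx_c = (1000.00)(70.00) + (2400.00)(10.00) + (1540.00)(-15.00) = 70900.00 cm³
ΣAy_c = (1000.00)(5.00) + (2400.00)(70.00) + (1540.00)(141.00) = 390140.00 cm³
x_c = 70900.00 / 4940.00 = 14.35 cm
y_c = 390140.00 / 4940.00 = 78.98 cm

x_c = 14.35 cm, y_c = 78.98 cm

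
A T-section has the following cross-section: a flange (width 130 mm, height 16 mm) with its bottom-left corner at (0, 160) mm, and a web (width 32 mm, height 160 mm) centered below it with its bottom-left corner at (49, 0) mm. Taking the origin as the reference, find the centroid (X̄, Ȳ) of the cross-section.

web: A = 32 × 160 = 5120.00, centroid at (65.00, 80.00).
flange: A = 130 × 16 = 2080.00, centroid at (65.00, 168.00).
ΣA = 7200.00 mm², ΣAX̄ = 468000.00 mm³, ΣAȲ = 759040.00 mm³.
X̄ = 468000.00/7200.00 = 65.00 mm; Ȳ = 759040.00/7200.00 = 105.42 mm.

X̄ = 65.00 mm, Ȳ = 105.42 mm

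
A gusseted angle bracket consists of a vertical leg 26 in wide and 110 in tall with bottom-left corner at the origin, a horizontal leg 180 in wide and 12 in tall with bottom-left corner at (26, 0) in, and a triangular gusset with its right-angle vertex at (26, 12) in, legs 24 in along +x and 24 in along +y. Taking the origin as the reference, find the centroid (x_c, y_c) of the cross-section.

vertical leg: A = 26 × 110 = 2860.00, centroid at (13.00, 55.00).
horizontal leg: A = 180 × 12 = 2160.00, centroid at (116.00, 6.00).
gusset: A = ½·24·24 = 288.00, centroid at (34.00, 20.00).
ΣA = 5308.00 in²
ΣAx_c = (2860.00)(13.00) + (2160.00)(116.00) + (288.00)(34.00) = 297532.00 in³
ΣAy_c = (2860.00)(55.00) + (2160.00)(6.00) + (288.00)(20.00) = 176020.00 in³
x_c = 297532.00 / 5308.00 = 56.05 in
y_c = 176020.00 / 5308.00 = 33.16 in

x_c = 56.05 in, y_c = 33.16 in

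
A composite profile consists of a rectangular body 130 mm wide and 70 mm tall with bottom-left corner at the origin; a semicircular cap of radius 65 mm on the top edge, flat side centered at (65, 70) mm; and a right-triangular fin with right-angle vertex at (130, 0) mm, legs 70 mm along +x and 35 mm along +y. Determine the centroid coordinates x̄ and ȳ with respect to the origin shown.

x̄ = 71.38 mm, ȳ = 57.80 mm

Part | A | x̄ᵢ | ȳᵢ | A·x̄ᵢ | A·ȳᵢ
rectangular body | 9100.00 | 65.00 | 35.00 | 591500.00 | 318500.00
semicircular top | 6636.61 | 65.00 | 97.59 | 431379.94 | 647646.35
triangular fin | 1225.00 | 153.33 | 11.67 | 187833.33 | 14291.67
Σ | 16961.61 |  |  | 1210713.27 | 980438.01
x̄ = 1210713.27 / 16961.61 = 71.38 mm
ȳ = 980438.01 / 16961.61 = 57.80 mm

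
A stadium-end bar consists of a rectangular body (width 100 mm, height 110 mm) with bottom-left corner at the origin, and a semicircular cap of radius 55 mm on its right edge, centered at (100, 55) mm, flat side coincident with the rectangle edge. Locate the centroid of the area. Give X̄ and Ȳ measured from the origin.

X̄ = 72.12 mm, Ȳ = 55.00 mm

rectangular body: A = 100 × 110 = 11000.00, centroid at (50.00, 55.00).
semicircular end: A = ½π·55² = 4751.66, centroid at (123.34, 55.00).
ΣA = 15751.66 mm²
ΣAX̄ = (11000.00)(50.00) + (4751.66)(123.34) = 1136082.56 mm³
ΣAȲ = (11000.00)(55.00) + (4751.66)(55.00) = 866341.24 mm³
X̄ = 1136082.56 / 15751.66 = 72.12 mm
Ȳ = 866341.24 / 15751.66 = 55.00 mm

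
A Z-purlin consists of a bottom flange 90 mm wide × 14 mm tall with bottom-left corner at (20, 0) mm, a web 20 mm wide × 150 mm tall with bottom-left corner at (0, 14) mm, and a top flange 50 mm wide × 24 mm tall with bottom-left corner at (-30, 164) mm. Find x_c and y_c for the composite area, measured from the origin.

x_c = 19.40 mm, y_c = 89.20 mm

bottom flange: A = 90 × 14 = 1260.00, centroid at (65.00, 7.00).
web: A = 20 × 150 = 3000.00, centroid at (10.00, 89.00).
top flange: A = 50 × 24 = 1200.00, centroid at (-5.00, 176.00).
ΣA = 5460.00 mm²
ΣAx_c = (1260.00)(65.00) + (3000.00)(10.00) + (1200.00)(-5.00) = 105900.00 mm³
ΣAy_c = (1260.00)(7.00) + (3000.00)(89.00) + (1200.00)(176.00) = 487020.00 mm³
x_c = 105900.00 / 5460.00 = 19.40 mm
y_c = 487020.00 / 5460.00 = 89.20 mm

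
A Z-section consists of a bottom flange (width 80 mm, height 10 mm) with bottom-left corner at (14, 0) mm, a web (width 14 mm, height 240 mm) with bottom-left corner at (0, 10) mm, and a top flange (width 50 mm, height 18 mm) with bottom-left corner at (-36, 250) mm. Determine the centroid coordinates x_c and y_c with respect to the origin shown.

x_c = 11.23 mm, y_c = 133.18 mm

Part | A | x̄ᵢ | ȳᵢ | A·x̄ᵢ | A·ȳᵢ
bottom flange | 800.00 | 54.00 | 5.00 | 43200.00 | 4000.00
web | 3360.00 | 7.00 | 130.00 | 23520.00 | 436800.00
top flange | 900.00 | -11.00 | 259.00 | -9900.00 | 233100.00
Σ | 5060.00 |  |  | 56820.00 | 673900.00
x_c = 56820.00 / 5060.00 = 11.23 mm
y_c = 673900.00 / 5060.00 = 133.18 mm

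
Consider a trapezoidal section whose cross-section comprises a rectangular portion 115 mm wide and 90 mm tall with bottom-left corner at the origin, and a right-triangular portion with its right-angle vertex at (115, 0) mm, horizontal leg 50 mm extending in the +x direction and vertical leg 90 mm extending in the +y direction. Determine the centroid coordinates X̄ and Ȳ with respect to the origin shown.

Part | A | x̄ᵢ | ȳᵢ | A·x̄ᵢ | A·ȳᵢ
rectangular portion | 10350.00 | 57.50 | 45.00 | 595125.00 | 465750.00
triangular portion | 2250.00 | 131.67 | 30.00 | 296250.00 | 67500.00
Σ | 12600.00 |  |  | 891375.00 | 533250.00
X̄ = 891375.00 / 12600.00 = 70.74 mm
Ȳ = 533250.00 / 12600.00 = 42.32 mm

X̄ = 70.74 mm, Ȳ = 42.32 mm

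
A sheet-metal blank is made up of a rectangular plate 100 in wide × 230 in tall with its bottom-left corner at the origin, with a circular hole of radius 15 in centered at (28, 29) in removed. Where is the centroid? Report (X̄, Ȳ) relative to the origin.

X̄ = 50.70 in, Ȳ = 117.73 in

plate: A = 100 × 230 = 23000.00, centroid at (50.00, 115.00).
hole: A = −π·15² = -706.86, centroid at (28.00, 29.00).
ΣA = 22293.14 in²
ΣAX̄ = (23000.00)(50.00) + (-706.86)(28.00) = 1130207.97 in³
ΣAȲ = (23000.00)(115.00) + (-706.86)(29.00) = 2624501.11 in³
X̄ = 1130207.97 / 22293.14 = 50.70 in
Ȳ = 2624501.11 / 22293.14 = 117.73 in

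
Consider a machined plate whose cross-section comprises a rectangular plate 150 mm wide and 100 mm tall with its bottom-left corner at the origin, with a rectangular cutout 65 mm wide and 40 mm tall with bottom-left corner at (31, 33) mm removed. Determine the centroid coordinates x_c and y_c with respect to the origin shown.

Part | A | x̄ᵢ | ȳᵢ | A·x̄ᵢ | A·ȳᵢ
plate | 15000.00 | 75.00 | 50.00 | 1125000.00 | 750000.00
hole | -2600.00 | 63.50 | 53.00 | -165100.00 | -137800.00
Σ | 12400.00 |  |  | 959900.00 | 612200.00
x_c = 959900.00 / 12400.00 = 77.41 mm
y_c = 612200.00 / 12400.00 = 49.37 mm

x_c = 77.41 mm, y_c = 49.37 mm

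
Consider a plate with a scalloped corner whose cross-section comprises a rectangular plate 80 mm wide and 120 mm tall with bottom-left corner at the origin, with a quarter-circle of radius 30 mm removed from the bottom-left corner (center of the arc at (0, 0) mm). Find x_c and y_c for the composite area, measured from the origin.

x_c = 42.17 mm, y_c = 63.76 mm

Part | A | x̄ᵢ | ȳᵢ | A·x̄ᵢ | A·ȳᵢ
plate | 9600.00 | 40.00 | 60.00 | 384000.00 | 576000.00
removed quarter-circle | -706.86 | 12.73 | 12.73 | -9000.00 | -9000.00
Σ | 8893.14 |  |  | 375000.00 | 567000.00
x_c = 375000.00 / 8893.14 = 42.17 mm
y_c = 567000.00 / 8893.14 = 63.76 mm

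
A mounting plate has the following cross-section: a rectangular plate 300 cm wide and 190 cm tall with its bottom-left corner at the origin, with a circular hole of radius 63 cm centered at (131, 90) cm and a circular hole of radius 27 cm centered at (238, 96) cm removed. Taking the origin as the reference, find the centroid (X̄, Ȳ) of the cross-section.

X̄ = 150.84 cm, Ȳ = 96.42 cm

Part | A | x̄ᵢ | ȳᵢ | A·x̄ᵢ | A·ȳᵢ
plate | 57000.00 | 150.00 | 95.00 | 8550000.00 | 5415000.00
hole 1 | -12468.98 | 131.00 | 90.00 | -1633436.54 | -1122208.31
hole 2 | -2290.22 | 238.00 | 96.00 | -545072.61 | -219861.22
Σ | 42240.80 |  |  | 6371490.85 | 4072930.47
X̄ = 6371490.85 / 42240.80 = 150.84 cm
Ȳ = 4072930.47 / 42240.80 = 96.42 cm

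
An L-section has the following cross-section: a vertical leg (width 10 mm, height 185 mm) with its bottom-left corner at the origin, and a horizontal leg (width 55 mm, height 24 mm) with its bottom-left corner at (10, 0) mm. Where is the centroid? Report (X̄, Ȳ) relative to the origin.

X̄ = 18.53 mm, Ȳ = 58.98 mm

vertical leg: A = 10 × 185 = 1850.00, centroid at (5.00, 92.50).
horizontal leg: A = 55 × 24 = 1320.00, centroid at (37.50, 12.00).
ΣA = 3170.00 mm²
ΣAX̄ = (1850.00)(5.00) + (1320.00)(37.50) = 58750.00 mm³
ΣAȲ = (1850.00)(92.50) + (1320.00)(12.00) = 186965.00 mm³
X̄ = 58750.00 / 3170.00 = 18.53 mm
Ȳ = 186965.00 / 3170.00 = 58.98 mm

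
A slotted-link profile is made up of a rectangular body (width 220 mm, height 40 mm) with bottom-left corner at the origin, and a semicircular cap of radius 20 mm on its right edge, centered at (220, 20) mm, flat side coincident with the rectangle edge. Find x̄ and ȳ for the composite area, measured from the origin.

x̄ = 117.90 mm, ȳ = 20.00 mm

Part | A | x̄ᵢ | ȳᵢ | A·x̄ᵢ | A·ȳᵢ
rectangular body | 8800.00 | 110.00 | 20.00 | 968000.00 | 176000.00
semicircular end | 628.32 | 228.49 | 20.00 | 143563.41 | 12566.37
Σ | 9428.32 |  |  | 1111563.41 | 188566.37
x̄ = 1111563.41 / 9428.32 = 117.90 mm
ȳ = 188566.37 / 9428.32 = 20.00 mm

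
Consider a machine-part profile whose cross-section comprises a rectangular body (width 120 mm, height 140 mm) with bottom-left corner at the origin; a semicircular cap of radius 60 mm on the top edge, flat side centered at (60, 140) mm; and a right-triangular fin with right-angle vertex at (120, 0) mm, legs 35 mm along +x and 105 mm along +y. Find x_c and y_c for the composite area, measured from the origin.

x_c = 65.42 mm, y_c = 89.58 mm

rectangular body: A = 120 × 140 = 16800.00, centroid at (60.00, 70.00).
semicircular top: A = ½π·60² = 5654.87, centroid at (60.00, 165.46).
triangular fin: A = ½·35·105 = 1837.50, centroid at (131.67, 35.00).
ΣA = 24292.37 mm²
ΣAx_c = (16800.00)(60.00) + (5654.87)(60.00) + (1837.50)(131.67) = 1589229.51 mm³
ΣAy_c = (16800.00)(70.00) + (5654.87)(165.46) + (1837.50)(35.00) = 2175993.85 mm³
x_c = 1589229.51 / 24292.37 = 65.42 mm
y_c = 2175993.85 / 24292.37 = 89.58 mm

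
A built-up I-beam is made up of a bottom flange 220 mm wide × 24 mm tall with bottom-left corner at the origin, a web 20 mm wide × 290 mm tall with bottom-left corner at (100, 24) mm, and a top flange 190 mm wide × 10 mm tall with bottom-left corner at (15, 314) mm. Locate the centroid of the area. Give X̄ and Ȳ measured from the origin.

bottom flange: A = 220 × 24 = 5280.00, centroid at (110.00, 12.00).
web: A = 20 × 290 = 5800.00, centroid at (110.00, 169.00).
top flange: A = 190 × 10 = 1900.00, centroid at (110.00, 319.00).
ΣA = 12980.00 mm²
ΣAX̄ = (5280.00)(110.00) + (5800.00)(110.00) + (1900.00)(110.00) = 1427800.00 mm³
ΣAȲ = (5280.00)(12.00) + (5800.00)(169.00) + (1900.00)(319.00) = 1649660.00 mm³
X̄ = 1427800.00 / 12980.00 = 110.00 mm
Ȳ = 1649660.00 / 12980.00 = 127.09 mm

X̄ = 110.00 mm, Ȳ = 127.09 mm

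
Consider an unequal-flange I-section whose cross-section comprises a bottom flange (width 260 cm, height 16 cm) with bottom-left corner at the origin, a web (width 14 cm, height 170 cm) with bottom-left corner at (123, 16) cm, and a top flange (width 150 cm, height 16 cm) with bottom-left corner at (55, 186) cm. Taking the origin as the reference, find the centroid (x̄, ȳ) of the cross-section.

x̄ = 130.00 cm, ȳ = 82.69 cm

bottom flange: A = 260 × 16 = 4160.00, centroid at (130.00, 8.00).
web: A = 14 × 170 = 2380.00, centroid at (130.00, 101.00).
top flange: A = 150 × 16 = 2400.00, centroid at (130.00, 194.00).
ΣA = 8940.00 cm², ΣAx̄ = 1162200.00 cm³, ΣAȳ = 739260.00 cm³.
x̄ = 1162200.00/8940.00 = 130.00 cm; ȳ = 739260.00/8940.00 = 82.69 cm.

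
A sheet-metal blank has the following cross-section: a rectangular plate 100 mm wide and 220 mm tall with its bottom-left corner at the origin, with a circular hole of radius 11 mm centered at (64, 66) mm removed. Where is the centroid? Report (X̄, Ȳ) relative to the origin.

plate: A = 100 × 220 = 22000.00, centroid at (50.00, 110.00).
hole: A = −π·11² = -380.13, centroid at (64.00, 66.00).
ΣA = 21619.87 mm²
ΣAX̄ = (22000.00)(50.00) + (-380.13)(64.00) = 1075671.51 mm³
ΣAȲ = (22000.00)(110.00) + (-380.13)(66.00) = 2394911.24 mm³
X̄ = 1075671.51 / 21619.87 = 49.75 mm
Ȳ = 2394911.24 / 21619.87 = 110.77 mm

X̄ = 49.75 mm, Ȳ = 110.77 mm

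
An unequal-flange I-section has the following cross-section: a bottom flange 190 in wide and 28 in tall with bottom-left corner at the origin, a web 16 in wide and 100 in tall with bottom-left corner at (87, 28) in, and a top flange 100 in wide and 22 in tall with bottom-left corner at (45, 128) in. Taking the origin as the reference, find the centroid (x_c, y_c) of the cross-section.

Part | A | x̄ᵢ | ȳᵢ | A·x̄ᵢ | A·ȳᵢ
bottom flange | 5320.00 | 95.00 | 14.00 | 505400.00 | 74480.00
web | 1600.00 | 95.00 | 78.00 | 152000.00 | 124800.00
top flange | 2200.00 | 95.00 | 139.00 | 209000.00 | 305800.00
Σ | 9120.00 |  |  | 866400.00 | 505080.00
x_c = 866400.00 / 9120.00 = 95.00 in
y_c = 505080.00 / 9120.00 = 55.38 in

x_c = 95.00 in, y_c = 55.38 in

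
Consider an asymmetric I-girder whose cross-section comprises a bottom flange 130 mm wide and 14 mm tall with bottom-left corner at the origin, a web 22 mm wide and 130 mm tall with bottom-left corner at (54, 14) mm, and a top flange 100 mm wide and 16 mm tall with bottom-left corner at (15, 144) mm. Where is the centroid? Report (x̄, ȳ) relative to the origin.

bottom flange: A = 130 × 14 = 1820.00, centroid at (65.00, 7.00).
web: A = 22 × 130 = 2860.00, centroid at (65.00, 79.00).
top flange: A = 100 × 16 = 1600.00, centroid at (65.00, 152.00).
ΣA = 6280.00 mm²
ΣAx̄ = (1820.00)(65.00) + (2860.00)(65.00) + (1600.00)(65.00) = 408200.00 mm³
ΣAȳ = (1820.00)(7.00) + (2860.00)(79.00) + (1600.00)(152.00) = 481880.00 mm³
x̄ = 408200.00 / 6280.00 = 65.00 mm
ȳ = 481880.00 / 6280.00 = 76.73 mm

x̄ = 65.00 mm, ȳ = 76.73 mm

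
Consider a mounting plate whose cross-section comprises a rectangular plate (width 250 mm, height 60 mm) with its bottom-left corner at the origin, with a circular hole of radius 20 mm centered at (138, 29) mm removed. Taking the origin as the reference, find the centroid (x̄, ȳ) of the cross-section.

plate: A = 250 × 60 = 15000.00, centroid at (125.00, 30.00).
hole: A = −π·20² = -1256.64, centroid at (138.00, 29.00).
ΣA = 13743.36 mm², ΣAx̄ = 1701584.09 mm³, ΣAȳ = 413557.53 mm³.
x̄ = 1701584.09/13743.36 = 123.81 mm; ȳ = 413557.53/13743.36 = 30.09 mm.

x̄ = 123.81 mm, ȳ = 30.09 mm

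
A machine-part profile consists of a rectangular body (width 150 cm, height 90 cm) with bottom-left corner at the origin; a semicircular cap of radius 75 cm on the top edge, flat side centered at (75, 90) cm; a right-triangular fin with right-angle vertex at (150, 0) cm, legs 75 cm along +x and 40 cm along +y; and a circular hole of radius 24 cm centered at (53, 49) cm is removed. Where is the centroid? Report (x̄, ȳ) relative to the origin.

Part | A | x̄ᵢ | ȳᵢ | A·x̄ᵢ | A·ȳᵢ
rectangular body | 13500.00 | 75.00 | 45.00 | 1012500.00 | 607500.00
semicircular top | 8835.73 | 75.00 | 121.83 | 662679.70 | 1076465.64
triangular fin | 1500.00 | 175.00 | 13.33 | 262500.00 | 20000.00
hole | -1809.56 | 53.00 | 49.00 | -95906.54 | -88668.31
Σ | 22026.17 |  |  | 1841773.16 | 1615297.33
x̄ = 1841773.16 / 22026.17 = 83.62 cm
ȳ = 1615297.33 / 22026.17 = 73.34 cm

x̄ = 83.62 cm, ȳ = 73.34 cm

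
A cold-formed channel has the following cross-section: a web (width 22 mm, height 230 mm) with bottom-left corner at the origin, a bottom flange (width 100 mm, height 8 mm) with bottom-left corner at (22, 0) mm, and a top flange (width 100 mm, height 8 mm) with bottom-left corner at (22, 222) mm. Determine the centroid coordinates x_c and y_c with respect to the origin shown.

web: A = 22 × 230 = 5060.00, centroid at (11.00, 115.00).
bottom flange: A = 100 × 8 = 800.00, centroid at (72.00, 4.00).
top flange: A = 100 × 8 = 800.00, centroid at (72.00, 226.00).
ΣA = 6660.00 mm², ΣAx_c = 170860.00 mm³, ΣAy_c = 765900.00 mm³.
x_c = 170860.00/6660.00 = 25.65 mm; y_c = 765900.00/6660.00 = 115.00 mm.

x_c = 25.65 mm, y_c = 115.00 mm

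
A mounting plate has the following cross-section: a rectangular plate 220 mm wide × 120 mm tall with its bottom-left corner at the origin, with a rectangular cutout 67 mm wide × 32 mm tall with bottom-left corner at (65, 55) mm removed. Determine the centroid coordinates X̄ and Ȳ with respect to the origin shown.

X̄ = 111.02 mm, Ȳ = 59.03 mm

plate: A = 220 × 120 = 26400.00, centroid at (110.00, 60.00).
hole: A = −(67 × 32) = -2144.00, centroid at (98.50, 71.00).
ΣA = 24256.00 mm²
ΣAX̄ = (26400.00)(110.00) + (-2144.00)(98.50) = 2692816.00 mm³
ΣAȲ = (26400.00)(60.00) + (-2144.00)(71.00) = 1431776.00 mm³
X̄ = 2692816.00 / 24256.00 = 111.02 mm
Ȳ = 1431776.00 / 24256.00 = 59.03 mm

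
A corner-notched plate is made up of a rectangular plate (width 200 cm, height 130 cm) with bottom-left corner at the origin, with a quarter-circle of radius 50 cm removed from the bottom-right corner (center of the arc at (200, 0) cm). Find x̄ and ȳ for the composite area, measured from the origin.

plate: A = 200 × 130 = 26000.00, centroid at (100.00, 65.00).
removed quarter-circle: A = −¼π·50² = -1963.50, centroid at (178.78, 21.22).
ΣA = 24036.50 cm²
ΣAx̄ = (26000.00)(100.00) + (-1963.50)(178.78) = 2248967.58 cm³
ΣAȳ = (26000.00)(65.00) + (-1963.50)(21.22) = 1648333.33 cm³
x̄ = 2248967.58 / 24036.50 = 93.56 cm
ȳ = 1648333.33 / 24036.50 = 68.58 cm

x̄ = 93.56 cm, ȳ = 68.58 cm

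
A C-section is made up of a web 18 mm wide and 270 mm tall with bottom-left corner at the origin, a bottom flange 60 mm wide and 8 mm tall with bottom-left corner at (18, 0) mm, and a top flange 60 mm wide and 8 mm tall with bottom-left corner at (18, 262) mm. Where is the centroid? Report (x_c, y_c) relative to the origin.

x_c = 15.43 mm, y_c = 135.00 mm

web: A = 18 × 270 = 4860.00, centroid at (9.00, 135.00).
bottom flange: A = 60 × 8 = 480.00, centroid at (48.00, 4.00).
top flange: A = 60 × 8 = 480.00, centroid at (48.00, 266.00).
ΣA = 5820.00 mm², ΣAx_c = 89820.00 mm³, ΣAy_c = 785700.00 mm³.
x_c = 89820.00/5820.00 = 15.43 mm; y_c = 785700.00/5820.00 = 135.00 mm.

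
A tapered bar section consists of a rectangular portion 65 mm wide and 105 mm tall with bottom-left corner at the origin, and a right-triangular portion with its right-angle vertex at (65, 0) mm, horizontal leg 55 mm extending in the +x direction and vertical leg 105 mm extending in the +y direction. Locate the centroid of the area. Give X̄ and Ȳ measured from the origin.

X̄ = 47.61 mm, Ȳ = 47.30 mm

rectangular portion: A = 65 × 105 = 6825.00, centroid at (32.50, 52.50).
triangular portion: A = ½·55·105 = 2887.50, centroid at (83.33, 35.00).
ΣA = 9712.50 mm²
ΣAX̄ = (6825.00)(32.50) + (2887.50)(83.33) = 462437.50 mm³
ΣAȲ = (6825.00)(52.50) + (2887.50)(35.00) = 459375.00 mm³
X̄ = 462437.50 / 9712.50 = 47.61 mm
Ȳ = 459375.00 / 9712.50 = 47.30 mm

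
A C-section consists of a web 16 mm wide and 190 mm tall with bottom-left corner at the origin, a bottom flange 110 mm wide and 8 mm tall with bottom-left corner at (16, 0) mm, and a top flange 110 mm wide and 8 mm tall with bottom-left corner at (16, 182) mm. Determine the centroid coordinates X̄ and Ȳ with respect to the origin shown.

web: A = 16 × 190 = 3040.00, centroid at (8.00, 95.00).
bottom flange: A = 110 × 8 = 880.00, centroid at (71.00, 4.00).
top flange: A = 110 × 8 = 880.00, centroid at (71.00, 186.00).
ΣA = 4800.00 mm², ΣAX̄ = 149280.00 mm³, ΣAȲ = 456000.00 mm³.
X̄ = 149280.00/4800.00 = 31.10 mm; Ȳ = 456000.00/4800.00 = 95.00 mm.

X̄ = 31.10 mm, Ȳ = 95.00 mm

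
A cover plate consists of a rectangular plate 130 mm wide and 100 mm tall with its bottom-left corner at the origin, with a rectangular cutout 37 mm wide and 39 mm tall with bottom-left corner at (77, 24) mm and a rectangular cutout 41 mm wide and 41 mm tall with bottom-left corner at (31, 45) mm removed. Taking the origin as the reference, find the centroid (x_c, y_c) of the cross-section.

x_c = 62.84 mm, y_c = 48.31 mm

plate: A = 130 × 100 = 13000.00, centroid at (65.00, 50.00).
hole 1: A = −(37 × 39) = -1443.00, centroid at (95.50, 43.50).
hole 2: A = −(41 × 41) = -1681.00, centroid at (51.50, 65.50).
ΣA = 9876.00 mm²
ΣAx_c = (13000.00)(65.00) + (-1443.00)(95.50) + (-1681.00)(51.50) = 620622.00 mm³
ΣAy_c = (13000.00)(50.00) + (-1443.00)(43.50) + (-1681.00)(65.50) = 477124.00 mm³
x_c = 620622.00 / 9876.00 = 62.84 mm
y_c = 477124.00 / 9876.00 = 48.31 mm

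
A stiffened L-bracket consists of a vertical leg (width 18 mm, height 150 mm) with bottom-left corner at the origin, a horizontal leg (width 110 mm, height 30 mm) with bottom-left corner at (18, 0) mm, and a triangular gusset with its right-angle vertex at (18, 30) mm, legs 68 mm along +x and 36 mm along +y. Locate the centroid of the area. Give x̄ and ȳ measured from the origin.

Part | A | x̄ᵢ | ȳᵢ | A·x̄ᵢ | A·ȳᵢ
vertical leg | 2700.00 | 9.00 | 75.00 | 24300.00 | 202500.00
horizontal leg | 3300.00 | 73.00 | 15.00 | 240900.00 | 49500.00
gusset | 1224.00 | 40.67 | 42.00 | 49776.00 | 51408.00
Σ | 7224.00 |  |  | 314976.00 | 303408.00
x̄ = 314976.00 / 7224.00 = 43.60 mm
ȳ = 303408.00 / 7224.00 = 42.00 mm

x̄ = 43.60 mm, ȳ = 42.00 mm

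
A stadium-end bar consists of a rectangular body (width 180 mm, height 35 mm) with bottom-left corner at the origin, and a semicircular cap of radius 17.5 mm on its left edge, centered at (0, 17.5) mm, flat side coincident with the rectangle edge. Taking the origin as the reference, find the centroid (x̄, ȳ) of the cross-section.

rectangular body: A = 180 × 35 = 6300.00, centroid at (90.00, 17.50).
semicircular end: A = ½π·17.5² = 481.06, centroid at (-7.43, 17.50).
ΣA = 6781.06 mm²
ΣAx̄ = (6300.00)(90.00) + (481.06)(-7.43) = 563427.08 mm³
ΣAȳ = (6300.00)(17.50) + (481.06)(17.50) = 118668.49 mm³
x̄ = 563427.08 / 6781.06 = 83.09 mm
ȳ = 118668.49 / 6781.06 = 17.50 mm

x̄ = 83.09 mm, ȳ = 17.50 mm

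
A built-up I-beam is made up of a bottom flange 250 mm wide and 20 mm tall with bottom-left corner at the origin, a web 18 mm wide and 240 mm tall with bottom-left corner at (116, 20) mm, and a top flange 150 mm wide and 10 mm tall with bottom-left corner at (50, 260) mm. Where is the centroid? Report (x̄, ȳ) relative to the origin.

Part | A | x̄ᵢ | ȳᵢ | A·x̄ᵢ | A·ȳᵢ
bottom flange | 5000.00 | 125.00 | 10.00 | 625000.00 | 50000.00
web | 4320.00 | 125.00 | 140.00 | 540000.00 | 604800.00
top flange | 1500.00 | 125.00 | 265.00 | 187500.00 | 397500.00
Σ | 10820.00 |  |  | 1352500.00 | 1052300.00
x̄ = 1352500.00 / 10820.00 = 125.00 mm
ȳ = 1052300.00 / 10820.00 = 97.26 mm

x̄ = 125.00 mm, ȳ = 97.26 mm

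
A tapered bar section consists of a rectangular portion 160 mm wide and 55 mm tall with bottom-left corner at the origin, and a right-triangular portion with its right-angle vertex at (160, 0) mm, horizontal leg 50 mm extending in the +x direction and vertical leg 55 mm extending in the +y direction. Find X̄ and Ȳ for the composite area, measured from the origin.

X̄ = 93.06 mm, Ȳ = 26.26 mm

rectangular portion: A = 160 × 55 = 8800.00, centroid at (80.00, 27.50).
triangular portion: A = ½·50·55 = 1375.00, centroid at (176.67, 18.33).
ΣA = 10175.00 mm², ΣAX̄ = 946916.67 mm³, ΣAȲ = 267208.33 mm³.
X̄ = 946916.67/10175.00 = 93.06 mm; Ȳ = 267208.33/10175.00 = 26.26 mm.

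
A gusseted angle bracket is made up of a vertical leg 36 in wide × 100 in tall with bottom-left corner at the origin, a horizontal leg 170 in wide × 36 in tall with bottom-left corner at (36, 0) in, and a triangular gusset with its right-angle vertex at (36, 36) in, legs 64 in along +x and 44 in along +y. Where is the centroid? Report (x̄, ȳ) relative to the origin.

vertical leg: A = 36 × 100 = 3600.00, centroid at (18.00, 50.00).
horizontal leg: A = 170 × 36 = 6120.00, centroid at (121.00, 18.00).
gusset: A = ½·64·44 = 1408.00, centroid at (57.33, 50.67).
ΣA = 11128.00 in², ΣAx̄ = 886045.33 in³, ΣAȳ = 361498.67 in³.
x̄ = 886045.33/11128.00 = 79.62 in; ȳ = 361498.67/11128.00 = 32.49 in.

x̄ = 79.62 in, ȳ = 32.49 in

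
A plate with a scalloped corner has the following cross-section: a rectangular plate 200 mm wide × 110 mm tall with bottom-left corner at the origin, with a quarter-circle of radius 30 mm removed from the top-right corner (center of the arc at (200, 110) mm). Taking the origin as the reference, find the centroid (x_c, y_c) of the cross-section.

Part | A | x̄ᵢ | ȳᵢ | A·x̄ᵢ | A·ȳᵢ
plate | 22000.00 | 100.00 | 55.00 | 2200000.00 | 1210000.00
removed quarter-circle | -706.86 | 187.27 | 97.27 | -132371.67 | -68754.42
Σ | 21293.14 |  |  | 2067628.33 | 1141245.58
x_c = 2067628.33 / 21293.14 = 97.10 mm
y_c = 1141245.58 / 21293.14 = 53.60 mm

x_c = 97.10 mm, y_c = 53.60 mm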